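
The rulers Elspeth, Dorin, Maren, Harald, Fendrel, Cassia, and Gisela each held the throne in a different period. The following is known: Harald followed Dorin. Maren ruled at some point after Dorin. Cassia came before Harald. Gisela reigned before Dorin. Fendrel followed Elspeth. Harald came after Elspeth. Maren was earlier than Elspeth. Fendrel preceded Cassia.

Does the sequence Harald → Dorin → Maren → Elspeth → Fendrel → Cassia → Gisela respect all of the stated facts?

The constraints require Gisela before Dorin, but in the proposed sequence Dorin appears ahead of Gisela. That one violation is enough.

no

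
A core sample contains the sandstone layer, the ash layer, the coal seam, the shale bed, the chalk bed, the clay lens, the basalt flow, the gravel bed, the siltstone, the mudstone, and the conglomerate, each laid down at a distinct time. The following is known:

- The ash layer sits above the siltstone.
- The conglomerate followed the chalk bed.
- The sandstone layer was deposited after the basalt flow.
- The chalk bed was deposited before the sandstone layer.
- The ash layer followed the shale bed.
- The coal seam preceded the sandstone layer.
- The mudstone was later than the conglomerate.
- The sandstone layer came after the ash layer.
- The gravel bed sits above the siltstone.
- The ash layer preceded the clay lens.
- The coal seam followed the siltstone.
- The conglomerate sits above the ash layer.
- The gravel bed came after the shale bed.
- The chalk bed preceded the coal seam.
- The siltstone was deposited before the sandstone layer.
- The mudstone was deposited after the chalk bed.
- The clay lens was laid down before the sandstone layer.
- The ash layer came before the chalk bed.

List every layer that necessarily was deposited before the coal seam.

Directly stated before the coal seam: the chalk bed and the siltstone.
The ash layer reaches the coal seam via the ash layer → the chalk bed → the coal seam.
The shale bed reaches the coal seam via the shale bed → the ash layer → the chalk bed → the coal seam.
No chain forces the clay lens (or any of the others) ahead of the coal seam.

the ash layer, the chalk bed, the shale bed, the siltstone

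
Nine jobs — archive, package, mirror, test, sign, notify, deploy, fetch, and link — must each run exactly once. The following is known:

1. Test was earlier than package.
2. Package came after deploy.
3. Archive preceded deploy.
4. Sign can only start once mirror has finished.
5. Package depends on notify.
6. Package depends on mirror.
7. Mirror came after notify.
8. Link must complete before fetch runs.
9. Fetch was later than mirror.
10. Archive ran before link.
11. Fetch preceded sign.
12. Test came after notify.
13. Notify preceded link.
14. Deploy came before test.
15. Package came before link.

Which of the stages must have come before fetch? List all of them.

archive, deploy, link, mirror, notify, package, test

Directly stated before fetch: link and mirror.
Archive reaches fetch via archive → link → fetch.
Deploy reaches fetch via deploy → package → link → fetch.
Notify reaches fetch via notify → link → fetch.
Likewise package and test each reach fetch by chaining the stated constraints.
No chain forces sign ahead of fetch.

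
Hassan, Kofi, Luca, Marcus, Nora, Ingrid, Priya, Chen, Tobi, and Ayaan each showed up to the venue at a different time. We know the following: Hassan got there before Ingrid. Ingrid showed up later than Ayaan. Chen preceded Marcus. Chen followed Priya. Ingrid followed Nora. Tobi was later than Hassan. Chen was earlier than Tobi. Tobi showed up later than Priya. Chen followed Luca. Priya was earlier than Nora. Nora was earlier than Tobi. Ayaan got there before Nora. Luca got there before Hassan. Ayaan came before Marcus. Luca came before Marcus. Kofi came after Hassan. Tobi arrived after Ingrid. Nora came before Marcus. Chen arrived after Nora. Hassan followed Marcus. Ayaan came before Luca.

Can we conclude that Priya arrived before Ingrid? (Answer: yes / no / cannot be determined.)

yes

Chain the constraints: Priya → Nora → Ingrid. Each link is directly stated, so Priya comes before Ingrid.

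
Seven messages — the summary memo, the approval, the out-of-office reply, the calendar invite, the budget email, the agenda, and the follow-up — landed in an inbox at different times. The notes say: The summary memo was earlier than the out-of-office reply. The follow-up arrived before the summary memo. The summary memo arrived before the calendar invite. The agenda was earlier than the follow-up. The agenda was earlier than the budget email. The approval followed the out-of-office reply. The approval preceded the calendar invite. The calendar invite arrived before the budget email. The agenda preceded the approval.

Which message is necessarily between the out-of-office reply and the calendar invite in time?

the approval

Tracing the constraints gives the out-of-office reply → the approval → the calendar invite, so the approval sits after the out-of-office reply and before the calendar invite.
No other message is forced both after the out-of-office reply and before the calendar invite.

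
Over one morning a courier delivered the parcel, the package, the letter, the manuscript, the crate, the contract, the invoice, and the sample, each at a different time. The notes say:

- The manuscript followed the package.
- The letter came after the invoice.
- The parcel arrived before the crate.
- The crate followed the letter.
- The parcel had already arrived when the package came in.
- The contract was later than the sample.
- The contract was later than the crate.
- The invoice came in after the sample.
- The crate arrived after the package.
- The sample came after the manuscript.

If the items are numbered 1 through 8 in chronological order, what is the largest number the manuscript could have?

The manuscript must come before the contract, the crate, the invoice, the letter, and the sample — 5 items forced after it.
Everything else can be placed before the manuscript in some valid order, so the manuscript can sit as late as position 8 − 5 = 3.

3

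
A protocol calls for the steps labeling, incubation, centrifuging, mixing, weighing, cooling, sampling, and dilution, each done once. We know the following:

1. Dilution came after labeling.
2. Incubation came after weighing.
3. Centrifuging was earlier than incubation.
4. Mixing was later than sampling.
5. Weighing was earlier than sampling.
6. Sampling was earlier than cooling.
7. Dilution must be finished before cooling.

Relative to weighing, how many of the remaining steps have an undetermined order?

3

Forced after weighing: cooling, incubation, mixing, and sampling.
That leaves centrifuging, dilution, and labeling with no forced order relative to weighing — 3.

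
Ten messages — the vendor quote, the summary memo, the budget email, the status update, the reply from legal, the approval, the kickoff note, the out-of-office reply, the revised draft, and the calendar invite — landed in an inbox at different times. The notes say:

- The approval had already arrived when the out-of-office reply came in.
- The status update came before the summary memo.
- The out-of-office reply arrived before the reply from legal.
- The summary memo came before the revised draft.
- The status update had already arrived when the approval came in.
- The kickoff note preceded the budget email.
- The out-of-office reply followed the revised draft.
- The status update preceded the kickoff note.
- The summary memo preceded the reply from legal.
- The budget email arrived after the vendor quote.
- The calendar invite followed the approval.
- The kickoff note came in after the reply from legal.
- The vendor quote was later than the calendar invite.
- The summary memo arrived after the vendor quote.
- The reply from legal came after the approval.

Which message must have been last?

the budget email

Every other message has a chain of constraints placing it before the budget email, so the budget email is last.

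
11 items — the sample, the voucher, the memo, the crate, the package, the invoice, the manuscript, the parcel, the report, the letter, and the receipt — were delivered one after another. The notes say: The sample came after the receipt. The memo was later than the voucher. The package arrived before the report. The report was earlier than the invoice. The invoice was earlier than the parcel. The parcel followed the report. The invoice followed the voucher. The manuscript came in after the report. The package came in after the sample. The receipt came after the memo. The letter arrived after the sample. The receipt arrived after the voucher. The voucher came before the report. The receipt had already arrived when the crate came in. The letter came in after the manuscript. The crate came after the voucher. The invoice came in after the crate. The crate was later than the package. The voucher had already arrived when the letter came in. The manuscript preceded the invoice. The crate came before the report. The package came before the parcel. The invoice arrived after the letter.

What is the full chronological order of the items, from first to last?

The constraints fix every adjacent pair, so only one ordering works:
the voucher → the memo → the receipt → the sample → the package → the crate → the report → the manuscript → the letter → the invoice → the parcel.

the voucher, the memo, the receipt, the sample, the package, the crate, the report, the manuscript, the letter, the invoice, the parcel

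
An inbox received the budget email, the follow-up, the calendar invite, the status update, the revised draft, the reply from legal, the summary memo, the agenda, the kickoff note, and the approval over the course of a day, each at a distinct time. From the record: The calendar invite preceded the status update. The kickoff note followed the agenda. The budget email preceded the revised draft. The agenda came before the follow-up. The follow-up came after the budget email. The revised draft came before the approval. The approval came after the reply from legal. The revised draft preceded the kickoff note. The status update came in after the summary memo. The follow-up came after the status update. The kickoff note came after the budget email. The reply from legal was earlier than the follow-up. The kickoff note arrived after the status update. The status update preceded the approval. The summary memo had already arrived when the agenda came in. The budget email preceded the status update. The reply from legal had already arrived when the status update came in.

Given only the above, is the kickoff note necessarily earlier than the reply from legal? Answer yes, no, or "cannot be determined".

no

Tracing the constraints gives the reply from legal → the status update → the kickoff note, so the reply from legal must come before the kickoff note.
That means the kickoff note cannot be before the reply from legal.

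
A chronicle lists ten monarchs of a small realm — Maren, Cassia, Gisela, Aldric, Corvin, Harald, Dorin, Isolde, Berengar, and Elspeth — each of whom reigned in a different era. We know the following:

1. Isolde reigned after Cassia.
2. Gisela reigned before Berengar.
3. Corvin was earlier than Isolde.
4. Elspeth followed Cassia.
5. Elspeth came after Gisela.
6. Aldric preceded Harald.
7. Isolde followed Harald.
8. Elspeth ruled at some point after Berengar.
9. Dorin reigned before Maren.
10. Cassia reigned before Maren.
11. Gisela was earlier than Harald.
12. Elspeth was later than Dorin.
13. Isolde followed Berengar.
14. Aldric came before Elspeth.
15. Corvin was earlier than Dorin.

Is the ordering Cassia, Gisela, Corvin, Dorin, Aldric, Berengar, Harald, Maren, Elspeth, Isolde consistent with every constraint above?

Check each stated constraint against the proposed order — e.g. Cassia is ahead of Elspeth; Cassia is ahead of Isolde. Every pair is in the required order; nothing is violated.

yes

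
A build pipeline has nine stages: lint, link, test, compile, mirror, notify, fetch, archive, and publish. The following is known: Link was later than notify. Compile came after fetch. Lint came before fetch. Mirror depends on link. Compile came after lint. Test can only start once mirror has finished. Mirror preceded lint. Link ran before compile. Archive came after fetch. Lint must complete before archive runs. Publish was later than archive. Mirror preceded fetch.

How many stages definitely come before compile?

Directly stated before compile: fetch, link, and lint.
Mirror reaches compile via mirror → lint → compile.
Notify reaches compile via notify → link → compile.
That's fetch, link, lint, mirror, and notify — 5 in all.

5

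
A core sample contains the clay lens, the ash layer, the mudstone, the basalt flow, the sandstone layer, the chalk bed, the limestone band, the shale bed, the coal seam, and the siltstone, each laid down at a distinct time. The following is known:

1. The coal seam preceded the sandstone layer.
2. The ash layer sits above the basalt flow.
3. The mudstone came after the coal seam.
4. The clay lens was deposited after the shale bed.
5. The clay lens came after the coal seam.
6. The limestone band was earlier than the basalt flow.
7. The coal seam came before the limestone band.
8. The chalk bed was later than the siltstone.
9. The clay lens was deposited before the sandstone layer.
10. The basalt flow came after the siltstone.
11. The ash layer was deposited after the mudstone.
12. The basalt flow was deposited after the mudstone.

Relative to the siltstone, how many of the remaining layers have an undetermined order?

6

Forced after the siltstone: the ash layer, the basalt flow, and the chalk bed.
That leaves the clay lens, the coal seam, the limestone band, the mudstone, the sandstone layer, and the shale bed with no forced order relative to the siltstone — 6.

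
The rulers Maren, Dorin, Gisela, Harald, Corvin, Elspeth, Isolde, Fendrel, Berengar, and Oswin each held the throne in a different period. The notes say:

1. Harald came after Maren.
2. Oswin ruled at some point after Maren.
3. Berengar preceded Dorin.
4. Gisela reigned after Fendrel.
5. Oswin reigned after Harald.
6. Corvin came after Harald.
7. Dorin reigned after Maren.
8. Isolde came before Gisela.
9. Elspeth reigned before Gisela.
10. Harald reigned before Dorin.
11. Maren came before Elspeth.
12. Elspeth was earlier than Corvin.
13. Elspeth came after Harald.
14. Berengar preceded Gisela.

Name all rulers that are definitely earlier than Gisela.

Berengar, Elspeth, Fendrel, Harald, Isolde, Maren

Directly stated before Gisela: Berengar, Elspeth, Fendrel, and Isolde.
Harald reaches Gisela via Harald → Elspeth → Gisela.
Maren reaches Gisela via Maren → Elspeth → Gisela.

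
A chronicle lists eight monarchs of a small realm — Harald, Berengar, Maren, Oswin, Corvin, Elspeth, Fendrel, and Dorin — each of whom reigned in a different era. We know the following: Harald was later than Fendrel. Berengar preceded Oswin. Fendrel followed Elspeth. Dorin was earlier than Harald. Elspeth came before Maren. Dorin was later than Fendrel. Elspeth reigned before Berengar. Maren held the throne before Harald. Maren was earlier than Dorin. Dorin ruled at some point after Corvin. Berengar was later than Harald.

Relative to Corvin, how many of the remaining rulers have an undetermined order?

3

Forced after Corvin: Berengar, Dorin, Harald, and Oswin.
That leaves Elspeth, Fendrel, and Maren with no forced order relative to Corvin — 3.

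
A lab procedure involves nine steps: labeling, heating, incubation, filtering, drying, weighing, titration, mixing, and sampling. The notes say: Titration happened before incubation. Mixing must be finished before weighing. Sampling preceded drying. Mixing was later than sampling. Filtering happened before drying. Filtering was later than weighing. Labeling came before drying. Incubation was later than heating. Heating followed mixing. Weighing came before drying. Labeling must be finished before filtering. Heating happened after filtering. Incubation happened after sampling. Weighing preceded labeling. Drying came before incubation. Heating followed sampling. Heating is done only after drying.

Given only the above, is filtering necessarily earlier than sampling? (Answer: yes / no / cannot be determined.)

no

Tracing the constraints gives sampling → mixing → weighing → filtering, so sampling must come before filtering.
That means filtering cannot be before sampling.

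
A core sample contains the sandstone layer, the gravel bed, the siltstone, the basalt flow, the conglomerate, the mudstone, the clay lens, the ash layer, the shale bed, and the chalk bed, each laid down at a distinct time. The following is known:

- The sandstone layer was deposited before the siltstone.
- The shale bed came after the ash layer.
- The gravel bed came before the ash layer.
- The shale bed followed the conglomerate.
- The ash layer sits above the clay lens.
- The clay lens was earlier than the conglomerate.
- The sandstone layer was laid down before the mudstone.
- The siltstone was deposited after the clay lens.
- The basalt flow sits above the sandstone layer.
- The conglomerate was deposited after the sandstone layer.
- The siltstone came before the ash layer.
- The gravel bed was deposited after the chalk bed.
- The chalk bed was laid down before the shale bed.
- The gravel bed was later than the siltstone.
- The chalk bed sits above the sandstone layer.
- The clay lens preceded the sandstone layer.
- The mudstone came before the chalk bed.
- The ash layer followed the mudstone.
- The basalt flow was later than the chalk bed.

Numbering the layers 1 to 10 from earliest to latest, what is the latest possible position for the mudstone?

The mudstone must come before the ash layer, the basalt flow, the chalk bed, the gravel bed, and the shale bed — 5 layers forced after it.
Everything else can be placed before the mudstone in some valid order, so the mudstone can sit as late as position 10 − 5 = 5.

5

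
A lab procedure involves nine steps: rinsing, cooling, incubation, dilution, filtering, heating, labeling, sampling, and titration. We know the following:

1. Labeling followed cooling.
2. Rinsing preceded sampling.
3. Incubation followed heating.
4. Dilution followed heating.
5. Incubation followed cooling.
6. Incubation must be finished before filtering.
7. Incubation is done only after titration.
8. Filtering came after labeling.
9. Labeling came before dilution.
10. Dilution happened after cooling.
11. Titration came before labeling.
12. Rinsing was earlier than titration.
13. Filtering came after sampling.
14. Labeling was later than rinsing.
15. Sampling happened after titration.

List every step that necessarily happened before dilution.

Directly stated before dilution: cooling, heating, and labeling.
Rinsing reaches dilution via rinsing → labeling → dilution.
Titration reaches dilution via titration → labeling → dilution.
No chain forces incubation (or any of the others) ahead of dilution.

cooling, heating, labeling, rinsing, titration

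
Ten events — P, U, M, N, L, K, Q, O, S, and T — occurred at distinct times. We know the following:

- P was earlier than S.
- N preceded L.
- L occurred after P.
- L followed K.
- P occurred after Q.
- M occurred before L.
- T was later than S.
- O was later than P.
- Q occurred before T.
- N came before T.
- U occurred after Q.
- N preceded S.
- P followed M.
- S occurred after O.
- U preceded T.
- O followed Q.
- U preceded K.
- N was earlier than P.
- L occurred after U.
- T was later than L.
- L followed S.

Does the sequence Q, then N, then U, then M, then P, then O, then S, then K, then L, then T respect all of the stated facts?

Check each stated constraint against the proposed order — e.g. N is ahead of T; Q is ahead of T. Every pair is in the required order; nothing is violated.

yes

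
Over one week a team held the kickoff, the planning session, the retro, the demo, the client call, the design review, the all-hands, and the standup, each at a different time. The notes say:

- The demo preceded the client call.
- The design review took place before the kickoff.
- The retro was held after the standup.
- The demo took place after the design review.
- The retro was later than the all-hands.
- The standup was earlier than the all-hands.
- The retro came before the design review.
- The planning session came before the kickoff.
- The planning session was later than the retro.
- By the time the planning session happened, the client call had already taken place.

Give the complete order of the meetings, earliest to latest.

the standup, the all-hands, the retro, the design review, the demo, the client call, the planning session, the kickoff

The constraints fix every adjacent pair, so only one ordering works:
the standup → the all-hands → the retro → the design review → the demo → the client call → the planning session → the kickoff.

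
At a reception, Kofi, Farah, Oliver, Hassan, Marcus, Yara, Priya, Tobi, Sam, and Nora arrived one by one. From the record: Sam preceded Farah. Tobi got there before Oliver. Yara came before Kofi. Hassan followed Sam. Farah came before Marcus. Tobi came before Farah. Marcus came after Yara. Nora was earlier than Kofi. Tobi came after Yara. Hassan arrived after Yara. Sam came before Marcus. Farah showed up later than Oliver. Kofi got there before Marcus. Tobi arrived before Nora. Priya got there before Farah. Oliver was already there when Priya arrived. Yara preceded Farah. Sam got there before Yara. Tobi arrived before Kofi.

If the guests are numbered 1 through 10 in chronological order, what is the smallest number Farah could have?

Oliver, Priya, Sam, Tobi, and Yara must all come before Farah — 5 forced predecessors.
Nothing else is forced ahead of Farah, so their earliest slot is position 5 + 1 = 6.

6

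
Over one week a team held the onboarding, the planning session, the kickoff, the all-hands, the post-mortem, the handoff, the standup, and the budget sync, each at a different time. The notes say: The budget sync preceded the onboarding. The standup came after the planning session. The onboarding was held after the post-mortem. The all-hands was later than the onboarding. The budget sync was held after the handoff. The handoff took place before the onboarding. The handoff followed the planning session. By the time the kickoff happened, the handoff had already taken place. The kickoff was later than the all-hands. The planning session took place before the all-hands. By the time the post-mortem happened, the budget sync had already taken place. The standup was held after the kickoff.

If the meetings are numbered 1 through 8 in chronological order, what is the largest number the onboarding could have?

The onboarding must come before the all-hands, the kickoff, and the standup — 3 meetings forced after it.
Everything else can be placed before the onboarding in some valid order, so the onboarding can sit as late as position 8 − 3 = 5.

5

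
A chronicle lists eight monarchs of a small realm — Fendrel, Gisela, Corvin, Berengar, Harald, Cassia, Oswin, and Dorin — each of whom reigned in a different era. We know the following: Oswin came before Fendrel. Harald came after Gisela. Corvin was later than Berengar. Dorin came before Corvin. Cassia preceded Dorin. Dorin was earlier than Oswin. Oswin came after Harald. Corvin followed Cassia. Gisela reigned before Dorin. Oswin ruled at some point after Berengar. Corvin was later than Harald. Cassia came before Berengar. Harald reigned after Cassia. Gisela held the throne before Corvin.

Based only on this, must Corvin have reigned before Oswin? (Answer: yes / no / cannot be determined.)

cannot be determined

No chain of stated constraints runs from Corvin to Oswin, and none runs from Oswin to Corvin either.
So the relative order of Corvin and Oswin is not fixed by the given facts.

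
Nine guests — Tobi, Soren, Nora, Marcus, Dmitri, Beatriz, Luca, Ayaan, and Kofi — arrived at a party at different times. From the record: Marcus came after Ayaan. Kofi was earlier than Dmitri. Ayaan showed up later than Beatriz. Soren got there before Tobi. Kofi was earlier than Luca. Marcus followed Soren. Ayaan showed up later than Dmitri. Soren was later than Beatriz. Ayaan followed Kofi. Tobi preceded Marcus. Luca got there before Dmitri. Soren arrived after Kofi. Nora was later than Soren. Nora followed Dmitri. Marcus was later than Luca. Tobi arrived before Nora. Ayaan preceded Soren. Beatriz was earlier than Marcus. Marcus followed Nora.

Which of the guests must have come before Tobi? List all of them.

Directly stated before Tobi: Soren.
Ayaan reaches Tobi via Ayaan → Soren → Tobi.
Beatriz reaches Tobi via Beatriz → Soren → Tobi.
Dmitri reaches Tobi via Dmitri → Ayaan → Soren → Tobi.
Likewise Kofi and Luca each reach Tobi by chaining the stated constraints.
No chain forces Marcus (or any of the others) ahead of Tobi.

Ayaan, Beatriz, Dmitri, Kofi, Luca, Soren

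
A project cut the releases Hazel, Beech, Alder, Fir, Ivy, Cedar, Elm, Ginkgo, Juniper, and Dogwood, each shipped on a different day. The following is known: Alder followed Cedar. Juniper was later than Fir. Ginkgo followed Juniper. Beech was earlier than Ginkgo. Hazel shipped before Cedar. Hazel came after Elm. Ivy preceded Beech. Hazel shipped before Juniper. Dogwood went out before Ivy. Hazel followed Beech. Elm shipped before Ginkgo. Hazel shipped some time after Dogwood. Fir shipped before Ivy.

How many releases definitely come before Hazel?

Directly stated before Hazel: Beech, Dogwood, and Elm.
Fir reaches Hazel via Fir → Ivy → Beech → Hazel.
Ivy reaches Hazel via Ivy → Beech → Hazel.
No chain forces Juniper (or any of the others) ahead of Hazel.
That's Beech, Dogwood, Elm, Fir, and Ivy — 5 in all.

5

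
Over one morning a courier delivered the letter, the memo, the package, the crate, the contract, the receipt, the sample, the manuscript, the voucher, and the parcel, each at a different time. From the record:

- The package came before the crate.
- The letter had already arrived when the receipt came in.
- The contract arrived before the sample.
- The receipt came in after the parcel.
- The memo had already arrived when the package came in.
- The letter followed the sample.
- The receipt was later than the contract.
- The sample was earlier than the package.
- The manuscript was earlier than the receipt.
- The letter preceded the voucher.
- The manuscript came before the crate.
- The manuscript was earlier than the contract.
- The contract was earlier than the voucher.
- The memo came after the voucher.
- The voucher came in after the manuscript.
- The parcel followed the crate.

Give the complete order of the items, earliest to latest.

The constraints fix every adjacent pair, so only one ordering works:
the manuscript → the contract → the sample → the letter → the voucher → the memo → the package → the crate → the parcel → the receipt.

the manuscript, the contract, the sample, the letter, the voucher, the memo, the package, the crate, the parcel, the receipt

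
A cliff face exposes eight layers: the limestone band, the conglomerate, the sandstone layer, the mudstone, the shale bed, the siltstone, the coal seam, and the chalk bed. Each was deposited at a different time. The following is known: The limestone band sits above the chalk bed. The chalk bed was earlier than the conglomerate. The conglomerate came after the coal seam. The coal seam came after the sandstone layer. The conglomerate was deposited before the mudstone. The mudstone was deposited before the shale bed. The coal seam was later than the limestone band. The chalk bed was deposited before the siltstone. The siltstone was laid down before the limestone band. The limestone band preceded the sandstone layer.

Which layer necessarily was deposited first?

The chalk bed has a chain of constraints placing it before every other layer, so the chalk bed must be first.

the chalk bed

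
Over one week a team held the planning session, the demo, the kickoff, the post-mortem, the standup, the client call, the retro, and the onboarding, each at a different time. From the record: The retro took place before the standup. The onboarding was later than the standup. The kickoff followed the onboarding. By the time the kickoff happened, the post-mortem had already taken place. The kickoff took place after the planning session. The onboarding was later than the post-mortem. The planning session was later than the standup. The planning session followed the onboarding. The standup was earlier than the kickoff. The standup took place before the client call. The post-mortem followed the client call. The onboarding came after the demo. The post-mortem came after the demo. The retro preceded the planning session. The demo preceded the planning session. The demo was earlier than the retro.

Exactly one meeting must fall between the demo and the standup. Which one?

Tracing the constraints gives the demo → the retro → the standup, so the retro sits after the demo and before the standup.
No other meeting is forced both after the demo and before the standup.

the retro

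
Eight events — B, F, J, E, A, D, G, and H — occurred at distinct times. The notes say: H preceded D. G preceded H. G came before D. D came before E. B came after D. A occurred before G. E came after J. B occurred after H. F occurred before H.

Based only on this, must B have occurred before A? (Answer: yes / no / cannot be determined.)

Tracing the constraints gives A → G → D → B, so A must come before B.
That means B cannot be before A.

no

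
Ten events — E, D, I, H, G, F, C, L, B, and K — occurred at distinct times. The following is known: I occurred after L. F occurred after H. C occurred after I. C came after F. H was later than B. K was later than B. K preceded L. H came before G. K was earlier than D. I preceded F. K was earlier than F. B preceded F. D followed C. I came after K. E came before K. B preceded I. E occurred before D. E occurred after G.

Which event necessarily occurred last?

D

Every other event has a chain of constraints placing it before D, so D is last.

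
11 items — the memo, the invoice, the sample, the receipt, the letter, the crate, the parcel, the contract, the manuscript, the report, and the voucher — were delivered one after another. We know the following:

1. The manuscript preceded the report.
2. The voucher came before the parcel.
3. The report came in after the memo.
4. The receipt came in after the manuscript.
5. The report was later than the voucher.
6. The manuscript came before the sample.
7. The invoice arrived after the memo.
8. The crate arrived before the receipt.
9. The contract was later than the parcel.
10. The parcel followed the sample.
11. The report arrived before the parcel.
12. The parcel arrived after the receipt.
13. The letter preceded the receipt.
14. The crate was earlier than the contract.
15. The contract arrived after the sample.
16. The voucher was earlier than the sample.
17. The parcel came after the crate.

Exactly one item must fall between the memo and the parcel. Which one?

Tracing the constraints gives the memo → the report → the parcel, so the report sits after the memo and before the parcel.
No other item is forced both after the memo and before the parcel.

the report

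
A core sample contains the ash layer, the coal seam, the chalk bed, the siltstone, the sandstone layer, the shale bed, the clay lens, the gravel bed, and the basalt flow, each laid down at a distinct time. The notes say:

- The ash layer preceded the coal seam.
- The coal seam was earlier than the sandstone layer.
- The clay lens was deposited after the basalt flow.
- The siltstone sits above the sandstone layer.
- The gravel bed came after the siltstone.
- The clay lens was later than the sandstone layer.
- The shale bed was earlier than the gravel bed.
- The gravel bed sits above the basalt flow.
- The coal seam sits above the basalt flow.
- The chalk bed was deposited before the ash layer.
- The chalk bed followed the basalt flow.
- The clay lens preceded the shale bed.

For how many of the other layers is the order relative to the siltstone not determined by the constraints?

2

Forced before the siltstone: the ash layer, the basalt flow, the chalk bed, the coal seam, and the sandstone layer; forced after the siltstone: the gravel bed.
That leaves the clay lens and the shale bed with no forced order relative to the siltstone — 2.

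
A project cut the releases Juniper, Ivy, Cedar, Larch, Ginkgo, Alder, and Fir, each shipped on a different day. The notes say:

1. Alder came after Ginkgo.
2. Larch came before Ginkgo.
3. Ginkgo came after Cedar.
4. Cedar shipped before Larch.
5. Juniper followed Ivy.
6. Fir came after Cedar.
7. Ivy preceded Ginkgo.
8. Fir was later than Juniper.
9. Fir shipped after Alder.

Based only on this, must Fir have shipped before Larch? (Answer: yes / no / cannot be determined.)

no

Tracing the constraints gives Larch → Ginkgo → Alder → Fir, so Larch must come before Fir.
That means Fir cannot be before Larch.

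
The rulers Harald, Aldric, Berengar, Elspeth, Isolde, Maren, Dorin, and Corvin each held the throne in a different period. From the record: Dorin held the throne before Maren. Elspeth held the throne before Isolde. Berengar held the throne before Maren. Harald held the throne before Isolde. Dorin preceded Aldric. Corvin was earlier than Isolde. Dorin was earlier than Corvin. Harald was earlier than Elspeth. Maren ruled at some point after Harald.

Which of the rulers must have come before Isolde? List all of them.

Directly stated before Isolde: Corvin, Elspeth, and Harald.
Dorin reaches Isolde via Dorin → Corvin → Isolde.

Corvin, Dorin, Elspeth, Harald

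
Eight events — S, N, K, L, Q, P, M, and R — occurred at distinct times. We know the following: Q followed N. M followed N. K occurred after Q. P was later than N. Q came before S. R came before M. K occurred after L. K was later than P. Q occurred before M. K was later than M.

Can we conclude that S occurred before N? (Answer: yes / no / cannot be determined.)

no

Tracing the constraints gives N → Q → S, so N must come before S.
That means S cannot be before N.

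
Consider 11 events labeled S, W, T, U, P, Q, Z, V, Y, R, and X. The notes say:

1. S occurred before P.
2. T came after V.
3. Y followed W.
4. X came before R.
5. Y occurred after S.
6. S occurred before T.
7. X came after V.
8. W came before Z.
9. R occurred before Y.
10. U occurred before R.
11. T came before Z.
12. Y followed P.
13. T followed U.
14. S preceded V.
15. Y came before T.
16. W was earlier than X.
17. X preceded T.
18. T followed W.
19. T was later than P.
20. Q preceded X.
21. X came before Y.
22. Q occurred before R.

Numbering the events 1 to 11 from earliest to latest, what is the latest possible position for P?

8

P must come before T, Y, and Z — 3 events forced after it.
Everything else can be placed before P in some valid order, so P can sit as late as position 11 − 3 = 8.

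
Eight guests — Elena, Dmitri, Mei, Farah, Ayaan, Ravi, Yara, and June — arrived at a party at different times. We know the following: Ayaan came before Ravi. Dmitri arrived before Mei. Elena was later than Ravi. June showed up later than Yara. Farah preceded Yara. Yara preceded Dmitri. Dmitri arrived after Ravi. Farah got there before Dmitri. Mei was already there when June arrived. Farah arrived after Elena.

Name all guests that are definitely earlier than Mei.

Directly stated before Mei: Dmitri.
Ayaan reaches Mei via Ayaan → Ravi → Dmitri → Mei.
Elena reaches Mei via Elena → Farah → Dmitri → Mei.
Farah reaches Mei via Farah → Dmitri → Mei.
Likewise Ravi and Yara each reach Mei by chaining the stated constraints.
No chain forces June ahead of Mei.

Ayaan, Dmitri, Elena, Farah, Ravi, Yara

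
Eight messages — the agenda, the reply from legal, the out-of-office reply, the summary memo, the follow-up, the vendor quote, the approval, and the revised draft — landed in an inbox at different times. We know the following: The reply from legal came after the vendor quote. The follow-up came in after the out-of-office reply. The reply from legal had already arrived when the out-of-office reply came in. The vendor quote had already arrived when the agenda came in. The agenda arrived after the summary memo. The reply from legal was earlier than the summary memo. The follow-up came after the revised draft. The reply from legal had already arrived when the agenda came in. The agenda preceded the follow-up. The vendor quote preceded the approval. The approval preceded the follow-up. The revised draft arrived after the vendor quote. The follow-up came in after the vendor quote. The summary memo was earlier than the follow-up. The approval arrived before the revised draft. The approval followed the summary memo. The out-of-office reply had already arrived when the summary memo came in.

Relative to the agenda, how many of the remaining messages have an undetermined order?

Forced before the agenda: the out-of-office reply, the reply from legal, the summary memo, and the vendor quote; forced after the agenda: the follow-up.
That leaves the approval and the revised draft with no forced order relative to the agenda — 2.

2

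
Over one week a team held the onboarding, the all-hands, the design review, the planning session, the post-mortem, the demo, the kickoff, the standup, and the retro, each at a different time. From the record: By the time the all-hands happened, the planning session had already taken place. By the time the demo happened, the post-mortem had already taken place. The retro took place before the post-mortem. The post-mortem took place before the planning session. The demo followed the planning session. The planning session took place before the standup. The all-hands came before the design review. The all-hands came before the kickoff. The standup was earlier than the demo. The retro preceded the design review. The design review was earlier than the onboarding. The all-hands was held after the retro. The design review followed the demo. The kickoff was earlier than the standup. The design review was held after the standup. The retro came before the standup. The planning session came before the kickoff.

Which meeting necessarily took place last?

the onboarding

Every other meeting has a chain of constraints placing it before the onboarding, so the onboarding is last.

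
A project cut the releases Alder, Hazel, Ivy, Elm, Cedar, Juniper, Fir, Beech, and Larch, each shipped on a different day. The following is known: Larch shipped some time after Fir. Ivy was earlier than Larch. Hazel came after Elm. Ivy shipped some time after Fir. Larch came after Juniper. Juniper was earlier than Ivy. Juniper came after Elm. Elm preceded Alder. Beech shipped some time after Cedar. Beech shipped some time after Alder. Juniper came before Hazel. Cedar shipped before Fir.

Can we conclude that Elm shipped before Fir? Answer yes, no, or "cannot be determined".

cannot be determined

No chain of stated constraints runs from Elm to Fir, and none runs from Fir to Elm either.
So the relative order of Elm and Fir is not fixed by the given facts.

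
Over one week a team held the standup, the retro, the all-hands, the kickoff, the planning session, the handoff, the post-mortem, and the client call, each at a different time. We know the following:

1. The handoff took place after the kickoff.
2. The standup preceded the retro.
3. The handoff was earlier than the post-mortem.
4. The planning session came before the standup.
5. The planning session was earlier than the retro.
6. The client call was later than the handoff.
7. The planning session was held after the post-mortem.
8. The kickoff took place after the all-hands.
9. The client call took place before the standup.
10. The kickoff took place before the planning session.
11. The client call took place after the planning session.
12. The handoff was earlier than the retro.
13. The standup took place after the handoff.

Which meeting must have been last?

Every other meeting has a chain of constraints placing it before the retro, so the retro is last.

the retro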